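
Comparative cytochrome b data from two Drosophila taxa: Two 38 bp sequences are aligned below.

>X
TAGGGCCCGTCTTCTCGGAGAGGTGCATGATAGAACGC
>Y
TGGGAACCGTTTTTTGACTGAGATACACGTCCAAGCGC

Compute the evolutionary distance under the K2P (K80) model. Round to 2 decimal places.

0.76

Of 38 sites, 11 differences are transitions and 6 are transversions, so P = 11/38 ≈ 0.289474 and Q = 6/38 ≈ 0.157895.
Under the Kimura two-parameter model, d = −½ ln(1 − 2P − Q) − ¼ ln(1 − 2Q).
1 − 2P − Q = 0.263157, giving −½ ln(0.263157) = 0.667502.
1 − 2Q = 0.68421, giving −¼ ln(0.68421) = 0.094873.
d = 0.667502 + 0.094873 = 0.762375.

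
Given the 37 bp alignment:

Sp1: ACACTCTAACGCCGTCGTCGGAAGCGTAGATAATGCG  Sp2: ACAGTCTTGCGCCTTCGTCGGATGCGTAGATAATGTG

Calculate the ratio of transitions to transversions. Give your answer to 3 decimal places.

Transitions are A↔G and C↔T; transversions are all other mismatches.
Transitions: 2. Transversions: 4.
R = 2/4 = 0.500.

0.500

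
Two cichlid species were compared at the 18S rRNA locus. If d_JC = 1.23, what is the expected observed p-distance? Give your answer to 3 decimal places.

p = (3/4)(1 − e^(−4d/3)) = 0.75 × (1 − e^(-1.64)) = 0.75 × (1 − 0.193980) = 0.604515.

0.605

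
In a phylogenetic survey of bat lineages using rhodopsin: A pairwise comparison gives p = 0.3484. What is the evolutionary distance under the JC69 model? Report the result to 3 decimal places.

0.468

d = −(3/4) ln(1 − 4p/3) = −0.75 ln(1 − 0.464533) = −0.75 ln(0.535467)
  = −0.75 × (-0.624616) = 0.468462 substitutions/site.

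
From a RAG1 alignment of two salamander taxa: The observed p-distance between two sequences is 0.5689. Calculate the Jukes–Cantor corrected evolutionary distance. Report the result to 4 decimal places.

1.0658

d = −(3/4) ln(1 − 4p/3) = −0.75 ln(1 − 0.758533) = −0.75 ln(0.241467)
  = −0.75 × (-1.421022) = 1.065767 substitutions/site.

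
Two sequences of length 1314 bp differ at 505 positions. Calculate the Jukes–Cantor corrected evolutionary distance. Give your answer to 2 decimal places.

0.54

p = 505/1314 ≈ 0.384323.
d = −(3/4) ln(1 − 4p/3) = −0.75 ln(1 − 0.512431) = −0.75 ln(0.487569)
  = −0.75 × (-0.718323) = 0.538742 substitutions/site.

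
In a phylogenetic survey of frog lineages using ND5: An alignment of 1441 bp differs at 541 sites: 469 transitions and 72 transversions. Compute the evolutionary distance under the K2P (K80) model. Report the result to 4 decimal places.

P = 469/1441 ≈ 0.325468 and Q = 72/1441 ≈ 0.049965.
Under the Kimura two-parameter model, d = −½ ln(1 − 2P − Q) − ¼ ln(1 − 2Q).
1 − 2P − Q = 0.299099, giving −½ ln(0.299099) = 0.603490.
1 − 2Q = 0.90007, giving −¼ ln(0.90007) = 0.026321.
d = 0.603490 + 0.026321 = 0.629811.

0.6298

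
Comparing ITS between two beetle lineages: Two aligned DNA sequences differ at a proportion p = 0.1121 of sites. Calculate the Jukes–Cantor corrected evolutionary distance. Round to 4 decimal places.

d = −(3/4) ln(1 − 4p/3) = −0.75 ln(1 − 0.149467) = −0.75 ln(0.850533)
  = −0.75 × (-0.161892) = 0.121419 substitutions/site.

0.1214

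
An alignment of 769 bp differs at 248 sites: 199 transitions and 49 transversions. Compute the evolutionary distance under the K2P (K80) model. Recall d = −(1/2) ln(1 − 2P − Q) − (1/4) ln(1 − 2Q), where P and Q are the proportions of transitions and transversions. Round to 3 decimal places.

P = 199/769 ≈ 0.258778 and Q = 49/769 ≈ 0.063719.
Under the Kimura two-parameter model, d = −½ ln(1 − 2P − Q) − ¼ ln(1 − 2Q).
1 − 2P − Q = 0.418725, giving −½ ln(0.418725) = 0.435270.
1 − 2Q = 0.872562, giving −¼ ln(0.872562) = 0.034080.
d = 0.435270 + 0.034080 = 0.469350.

0.469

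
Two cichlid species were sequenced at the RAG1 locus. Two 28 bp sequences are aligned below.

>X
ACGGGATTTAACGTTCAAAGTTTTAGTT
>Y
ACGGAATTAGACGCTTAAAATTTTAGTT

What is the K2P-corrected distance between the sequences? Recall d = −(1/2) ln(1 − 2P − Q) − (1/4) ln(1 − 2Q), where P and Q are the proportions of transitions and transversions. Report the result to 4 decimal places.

Of 28 sites, 5 differences are transitions and 1 are transversions, so P = 5/28 ≈ 0.178571 and Q = 1/28 ≈ 0.035714.
Under the Kimura two-parameter model, d = −½ ln(1 − 2P − Q) − ¼ ln(1 − 2Q).
1 − 2P − Q = 0.607144, giving −½ ln(0.607144) = 0.249495.
1 − 2Q = 0.928572, giving −¼ ln(0.928572) = 0.018527.
d = 0.249495 + 0.018527 = 0.268022.

0.2680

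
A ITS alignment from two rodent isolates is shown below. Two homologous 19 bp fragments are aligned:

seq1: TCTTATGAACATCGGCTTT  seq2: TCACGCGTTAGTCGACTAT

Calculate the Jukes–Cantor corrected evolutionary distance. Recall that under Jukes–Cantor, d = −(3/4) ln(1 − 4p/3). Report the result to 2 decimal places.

The sequences differ at 10 of 19 sites (3, 4, 5, 6, 8, 9, 10, 11, 15, 18), so p = 10/19 ≈ 0.526316.
d = −(3/4) ln(1 − 4p/3) = −0.75 ln(1 − 0.701755) = −0.75 ln(0.298245)
  = −0.75 × (-1.209840) = 0.907380 substitutions/site.

0.91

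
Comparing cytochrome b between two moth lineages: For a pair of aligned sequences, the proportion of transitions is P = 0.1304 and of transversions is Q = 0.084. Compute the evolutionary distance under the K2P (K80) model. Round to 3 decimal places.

Under the Kimura two-parameter model, d = −½ ln(1 − 2P − Q) − ¼ ln(1 − 2Q).
1 − 2P − Q = 0.6552, giving −½ ln(0.6552) = 0.211407.
1 − 2Q = 0.832, giving −¼ ln(0.832) = 0.045981.
d = 0.211407 + 0.045981 = 0.257388.

0.257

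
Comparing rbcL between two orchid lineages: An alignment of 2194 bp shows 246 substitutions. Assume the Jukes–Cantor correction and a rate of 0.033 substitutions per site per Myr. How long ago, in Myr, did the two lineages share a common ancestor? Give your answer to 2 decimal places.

1.84

p = 246/2194 ≈ 0.112124.
d = −(3/4) ln(1 − 4p/3) = −0.75 ln(1 − 0.149499) = −0.75 ln(0.850501)
  = −0.75 × (-0.161930) = 0.121448 substitutions/site.
Under a molecular clock d = 2μt, so t = d/(2μ) = 0.121448 / (2 × 0.033) = 1.84 Myr.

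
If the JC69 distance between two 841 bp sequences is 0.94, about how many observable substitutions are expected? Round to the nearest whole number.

Invert JC69: p = (3/4)(1 − e^(−4d/3)) = 0.75 × (1 − e^(-1.253333)) = 0.75 × (1 − 0.285551) = 0.535837.
Expected differing sites = pL ≈ 0.535837 × 841 = 450.638917 ≈ 451.

451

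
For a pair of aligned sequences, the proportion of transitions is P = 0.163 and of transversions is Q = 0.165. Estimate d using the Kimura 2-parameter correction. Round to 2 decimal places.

0.44

Under the Kimura two-parameter model, d = −½ ln(1 − 2P − Q) − ¼ ln(1 − 2Q).
1 − 2P − Q = 0.509, giving −½ ln(0.509) = 0.337654.
1 − 2Q = 0.67, giving −¼ ln(0.67) = 0.100119.
d = 0.337654 + 0.100119 = 0.437773.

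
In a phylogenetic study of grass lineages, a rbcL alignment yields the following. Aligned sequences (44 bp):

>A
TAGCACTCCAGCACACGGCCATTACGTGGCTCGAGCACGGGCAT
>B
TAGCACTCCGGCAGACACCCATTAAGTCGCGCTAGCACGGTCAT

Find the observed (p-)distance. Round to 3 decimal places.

0.205

The sequences differ at 9 of 44 positions (sites 10, 14, 17, 18, 25, 28, 31, 33, 41).
p = 9/44 = 0.204545… ≈ 0.205 (to 3 d.p.).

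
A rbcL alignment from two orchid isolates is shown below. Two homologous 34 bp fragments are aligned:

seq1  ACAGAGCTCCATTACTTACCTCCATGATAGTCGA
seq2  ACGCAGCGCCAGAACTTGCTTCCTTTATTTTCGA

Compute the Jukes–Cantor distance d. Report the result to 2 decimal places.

0.42

The sequences differ at 11 of 34 sites, so p = 11/34 ≈ 0.323529.
d = −(3/4) ln(1 − 4p/3) = −0.75 ln(1 − 0.431372) = −0.75 ln(0.568628)
  = −0.75 × (-0.564529) = 0.423397 substitutions/site.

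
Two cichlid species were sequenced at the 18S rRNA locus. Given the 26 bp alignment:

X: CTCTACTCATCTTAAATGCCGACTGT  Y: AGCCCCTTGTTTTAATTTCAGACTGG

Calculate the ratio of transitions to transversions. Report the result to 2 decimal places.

Transitions are A↔G and C↔T; transversions are all other mismatches.
Transitions: 4. Transversions: 7.
R = 4/7 = 0.571428… ≈ 0.57 (to 2 d.p.).

0.57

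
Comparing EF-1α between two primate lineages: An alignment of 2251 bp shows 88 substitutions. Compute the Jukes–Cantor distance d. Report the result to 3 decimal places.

0.040

p = 88/2251 ≈ 0.039094.
d = −(3/4) ln(1 − 4p/3) = −0.75 ln(1 − 0.052125) = −0.75 ln(0.947875)
  = −0.75 × (-0.053533) = 0.040150 substitutions/site.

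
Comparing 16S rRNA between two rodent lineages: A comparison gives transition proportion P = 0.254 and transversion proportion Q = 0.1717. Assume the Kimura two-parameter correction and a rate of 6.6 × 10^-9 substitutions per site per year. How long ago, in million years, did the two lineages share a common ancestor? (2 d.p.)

Under the Kimura two-parameter model, d = −½ ln(1 − 2P − Q) − ¼ ln(1 − 2Q).
1 − 2P − Q = 0.3203, giving −½ ln(0.3203) = 0.569249.
1 − 2Q = 0.6566, giving −¼ ln(0.6566) = 0.105170.
d = 0.569249 + 0.105170 = 0.674419.
Under a molecular clock d = 2μt, so t = d/(2μ) = 0.674419 / (2 × 6.6 × 10^-9) = 51.09 million years.

51.09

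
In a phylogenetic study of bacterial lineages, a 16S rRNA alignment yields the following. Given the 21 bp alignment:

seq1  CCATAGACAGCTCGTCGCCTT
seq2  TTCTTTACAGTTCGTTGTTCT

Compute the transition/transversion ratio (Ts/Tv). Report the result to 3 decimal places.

Transitions are A↔G and C↔T; transversions are all other mismatches.
Transitions: 7. Transversions: 3.
R = 7/3 = 2.333333… ≈ 2.333 (to 3 d.p.).

2.333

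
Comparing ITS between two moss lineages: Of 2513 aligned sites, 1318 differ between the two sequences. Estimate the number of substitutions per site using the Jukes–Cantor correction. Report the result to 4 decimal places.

0.9012

p = 1318/2513 ≈ 0.524473.
d = −(3/4) ln(1 − 4p/3) = −0.75 ln(1 − 0.699297) = −0.75 ln(0.300703)
  = −0.75 × (-1.201632) = 0.901224 substitutions/site.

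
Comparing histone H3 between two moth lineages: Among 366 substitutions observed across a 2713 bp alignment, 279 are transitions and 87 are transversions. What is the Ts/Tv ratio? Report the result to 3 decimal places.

3.207

R = 279/87 = 3.206896… ≈ 3.207 (to 3 d.p.).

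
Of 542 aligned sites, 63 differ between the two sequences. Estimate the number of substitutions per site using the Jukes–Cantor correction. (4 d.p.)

0.1263

p = 63/542 ≈ 0.116236.
d = −(3/4) ln(1 − 4p/3) = −0.75 ln(1 − 0.154981) = −0.75 ln(0.845019)
  = −0.75 × (-0.168396) = 0.126297 substitutions/site.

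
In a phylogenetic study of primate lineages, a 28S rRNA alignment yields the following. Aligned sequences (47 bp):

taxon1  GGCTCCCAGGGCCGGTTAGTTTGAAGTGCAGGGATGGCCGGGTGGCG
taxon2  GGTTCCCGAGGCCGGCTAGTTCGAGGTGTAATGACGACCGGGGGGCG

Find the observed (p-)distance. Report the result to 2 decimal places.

The sequences differ at 12 of 47 positions.
p = 12/47 = 0.255319… ≈ 0.26 (to 2 d.p.).

0.26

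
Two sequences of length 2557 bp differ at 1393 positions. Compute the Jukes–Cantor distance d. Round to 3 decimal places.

0.972

p = 1393/2557 ≈ 0.544779.
d = −(3/4) ln(1 − 4p/3) = −0.75 ln(1 − 0.726372) = −0.75 ln(0.273628)
  = −0.75 × (-1.295986) = 0.971990 substitutions/site.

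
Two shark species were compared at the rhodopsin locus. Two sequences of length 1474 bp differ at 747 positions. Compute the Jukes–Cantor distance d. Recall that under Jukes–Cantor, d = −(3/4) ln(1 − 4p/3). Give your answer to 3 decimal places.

0.845

p = 747/1474 ≈ 0.506784.
d = −(3/4) ln(1 − 4p/3) = −0.75 ln(1 − 0.675712) = −0.75 ln(0.324288)
  = −0.75 × (-1.126123) = 0.844592 substitutions/site.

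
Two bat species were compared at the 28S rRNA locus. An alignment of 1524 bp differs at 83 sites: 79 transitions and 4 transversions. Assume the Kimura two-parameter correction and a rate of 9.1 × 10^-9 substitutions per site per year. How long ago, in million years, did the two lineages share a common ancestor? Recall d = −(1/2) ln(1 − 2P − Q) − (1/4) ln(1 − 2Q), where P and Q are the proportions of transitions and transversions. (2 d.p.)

P = 79/1524 ≈ 0.051837 and Q = 4/1524 ≈ 0.002625.
Under the Kimura two-parameter model, d = −½ ln(1 − 2P − Q) − ¼ ln(1 − 2Q).
1 − 2P − Q = 0.893701, giving −½ ln(0.893701) = 0.056192.
1 − 2Q = 0.99475, giving −¼ ln(0.99475) = 0.001316.
d = 0.056192 + 0.001316 = 0.057508.
Under a molecular clock d = 2μt, so t = d/(2μ) = 0.057508 / (2 × 9.1 × 10^-9) = 3.16 million years.

3.16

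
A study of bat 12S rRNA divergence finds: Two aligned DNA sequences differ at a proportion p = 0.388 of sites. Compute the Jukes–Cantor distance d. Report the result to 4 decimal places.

d = −(3/4) ln(1 − 4p/3) = −0.75 ln(1 − 0.517333) = −0.75 ln(0.482667)
  = −0.75 × (-0.728428) = 0.546321 substitutions/site.

0.5463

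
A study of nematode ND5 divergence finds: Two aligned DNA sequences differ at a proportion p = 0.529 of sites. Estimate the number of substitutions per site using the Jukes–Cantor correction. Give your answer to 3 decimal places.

0.916

d = −(3/4) ln(1 − 4p/3) = −0.75 ln(1 − 0.705333) = −0.75 ln(0.294667)
  = −0.75 × (-1.221909) = 0.916432 substitutions/site.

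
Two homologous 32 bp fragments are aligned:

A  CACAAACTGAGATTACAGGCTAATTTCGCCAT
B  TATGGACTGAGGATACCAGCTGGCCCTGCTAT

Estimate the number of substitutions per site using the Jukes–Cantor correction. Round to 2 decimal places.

0.74

The sequences differ at 15 of 32 sites, so p = 15/32 = 0.46875.
d = −(3/4) ln(1 − 4p/3) = −0.75 ln(1 − 0.625) = −0.75 ln(0.375)
  = −0.75 × (-0.980829) = 0.735622 substitutions/site.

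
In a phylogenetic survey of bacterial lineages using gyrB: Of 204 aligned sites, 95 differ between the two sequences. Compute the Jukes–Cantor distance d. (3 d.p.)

0.727

p = 95/204 ≈ 0.465686.
d = −(3/4) ln(1 − 4p/3) = −0.75 ln(1 − 0.620915) = −0.75 ln(0.379085)
  = −0.75 × (-0.969995) = 0.727496 substitutions/site.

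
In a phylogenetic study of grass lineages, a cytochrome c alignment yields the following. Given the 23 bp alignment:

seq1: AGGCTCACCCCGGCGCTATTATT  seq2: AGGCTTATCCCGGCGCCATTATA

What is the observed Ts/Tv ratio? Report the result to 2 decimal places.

Transitions are A↔G and C↔T; transversions are all other mismatches.
Transitions: 3. Transversions: 1.
R = 3/1 = 3.00.

3.00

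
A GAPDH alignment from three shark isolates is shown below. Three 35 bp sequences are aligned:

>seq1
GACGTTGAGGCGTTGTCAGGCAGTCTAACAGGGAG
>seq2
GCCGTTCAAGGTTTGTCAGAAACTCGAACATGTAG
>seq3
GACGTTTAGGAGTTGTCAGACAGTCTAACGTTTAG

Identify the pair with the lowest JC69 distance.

seq1–seq2: 11/35 differ, p = 0.314, d = 0.407.
seq1–seq3: 7/35 differ, p = 0.200, d = 0.233.
seq2–seq3: 10/35 differ, p = 0.286, d = 0.360.
The smallest distance is between seq1 and seq3.

seq1 and seq3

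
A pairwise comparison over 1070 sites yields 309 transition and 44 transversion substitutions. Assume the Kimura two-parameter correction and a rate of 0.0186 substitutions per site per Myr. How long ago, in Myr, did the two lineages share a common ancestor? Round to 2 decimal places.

13.54

P = 309/1070 ≈ 0.288785 and Q = 44/1070 ≈ 0.041121.
Under the Kimura two-parameter model, d = −½ ln(1 − 2P − Q) − ¼ ln(1 − 2Q).
1 − 2P − Q = 0.381309, giving −½ ln(0.381309) = 0.482073.
1 − 2Q = 0.917758, giving −¼ ln(0.917758) = 0.021455.
d = 0.482073 + 0.021455 = 0.503528.
Under a molecular clock d = 2μt, so t = d/(2μ) = 0.503528 / (2 × 0.0186) = 13.54 Myr.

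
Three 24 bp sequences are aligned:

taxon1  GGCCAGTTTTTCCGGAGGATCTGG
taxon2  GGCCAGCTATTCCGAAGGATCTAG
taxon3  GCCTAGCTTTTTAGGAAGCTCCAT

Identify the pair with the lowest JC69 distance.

taxon1–taxon2: 4/24 differ, p = 0.167, d = 0.188.
taxon1–taxon3: 10/24 differ, p = 0.417, d = 0.608.
taxon2–taxon3: 10/24 differ, p = 0.417, d = 0.608.
The smallest distance is between taxon1 and taxon2.

taxon1 and taxon2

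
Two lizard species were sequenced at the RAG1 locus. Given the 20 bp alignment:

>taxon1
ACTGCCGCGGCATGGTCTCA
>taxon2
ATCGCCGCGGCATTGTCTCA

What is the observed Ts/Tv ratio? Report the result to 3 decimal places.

2.000

Transitions are A↔G and C↔T; transversions are all other mismatches.
Transitions: 2. Transversions: 1.
R = 2/1 = 2.000.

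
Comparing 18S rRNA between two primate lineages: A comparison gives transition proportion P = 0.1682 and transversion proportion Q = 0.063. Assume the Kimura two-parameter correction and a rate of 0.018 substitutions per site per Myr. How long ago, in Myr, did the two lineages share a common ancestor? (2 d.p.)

Under the Kimura two-parameter model, d = −½ ln(1 − 2P − Q) − ¼ ln(1 − 2Q).
1 − 2P − Q = 0.6006, giving −½ ln(0.6006) = 0.254913.
1 − 2Q = 0.874, giving −¼ ln(0.874) = 0.033669.
d = 0.254913 + 0.033669 = 0.288582.
Under a molecular clock d = 2μt, so t = d/(2μ) = 0.288582 / (2 × 0.018) = 8.02 Myr.

8.02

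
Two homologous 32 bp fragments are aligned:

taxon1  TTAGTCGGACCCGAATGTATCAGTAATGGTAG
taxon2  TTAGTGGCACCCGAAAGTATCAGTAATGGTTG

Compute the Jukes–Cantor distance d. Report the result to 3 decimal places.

0.137

The sequences differ at 4 of 32 sites (6, 8, 16, 31), so p = 4/32 = 0.125.
d = −(3/4) ln(1 − 4p/3) = −0.75 ln(1 − 0.166667) = −0.75 ln(0.833333)
  = −0.75 × (-0.182322) = 0.136742 substitutions/site.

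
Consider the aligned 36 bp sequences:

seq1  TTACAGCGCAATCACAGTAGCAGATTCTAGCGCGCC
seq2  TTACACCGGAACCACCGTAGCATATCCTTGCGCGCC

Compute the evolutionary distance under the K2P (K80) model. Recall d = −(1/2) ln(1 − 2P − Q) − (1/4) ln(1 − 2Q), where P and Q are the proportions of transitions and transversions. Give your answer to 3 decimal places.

Of 36 sites, 2 differences are transitions and 5 are transversions, so P = 2/36 ≈ 0.055556 and Q = 5/36 ≈ 0.138889.
Under the Kimura two-parameter model, d = −½ ln(1 − 2P − Q) − ¼ ln(1 − 2Q).
1 − 2P − Q = 0.749999, giving −½ ln(0.749999) = 0.143842.
1 − 2Q = 0.722222, giving −¼ ln(0.722222) = 0.081356.
d = 0.143842 + 0.081356 = 0.225198.

0.225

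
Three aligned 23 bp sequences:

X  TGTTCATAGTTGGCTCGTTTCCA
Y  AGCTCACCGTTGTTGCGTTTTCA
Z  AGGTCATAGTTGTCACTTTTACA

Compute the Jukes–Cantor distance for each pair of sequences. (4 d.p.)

X–Y: 8/23 sites differ → p ≈ 0.347826, d = −0.75 ln(1 − 0.463768) = 0.467391 ≈ 0.4674.
X–Z: 6/23 sites differ → p ≈ 0.26087, d = −0.75 ln(1 − 0.347827) = 0.320584 ≈ 0.3206.
Y–Z: 7/23 sites differ → p ≈ 0.304348, d = −0.75 ln(1 − 0.405797) = 0.390401 ≈ 0.3904.

d(X,Y) = 0.4674, d(X,Z) = 0.3206, d(Y,Z) = 0.3904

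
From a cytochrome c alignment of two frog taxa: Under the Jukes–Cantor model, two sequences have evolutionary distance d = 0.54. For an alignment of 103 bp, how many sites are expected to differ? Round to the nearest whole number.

40

Invert JC69: p = (3/4)(1 − e^(−4d/3)) = 0.75 × (1 − e^(-0.72)) = 0.75 × (1 − 0.486752) = 0.384936.
Expected differing sites = pL ≈ 0.384936 × 103 = 39.648408 ≈ 40.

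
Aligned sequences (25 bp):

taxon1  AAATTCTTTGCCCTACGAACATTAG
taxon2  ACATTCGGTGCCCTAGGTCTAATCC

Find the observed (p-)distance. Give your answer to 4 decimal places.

0.4000

The sequences differ at 10 of 25 positions (sites 2, 7, 8, 16, 18, 19, 20, 22, 24, 25).
p = 10/25 = 0.4000.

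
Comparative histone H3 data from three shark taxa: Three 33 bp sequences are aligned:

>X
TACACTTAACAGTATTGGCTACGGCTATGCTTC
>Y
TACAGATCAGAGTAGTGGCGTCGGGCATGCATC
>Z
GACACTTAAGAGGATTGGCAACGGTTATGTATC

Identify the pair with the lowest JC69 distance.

X and Z

X–Y: 10/33 differ, p = 0.303, d = 0.388.
X–Z: 7/33 differ, p = 0.212, d = 0.249.
Y–Z: 11/33 differ, p = 0.333, d = 0.441.
The smallest distance is between X and Z.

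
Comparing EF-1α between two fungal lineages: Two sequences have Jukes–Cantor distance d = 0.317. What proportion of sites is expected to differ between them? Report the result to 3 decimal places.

0.259

p = (3/4)(1 − e^(−4d/3)) = 0.75 × (1 − e^(-0.422667)) = 0.75 × (1 − 0.655297) = 0.258527.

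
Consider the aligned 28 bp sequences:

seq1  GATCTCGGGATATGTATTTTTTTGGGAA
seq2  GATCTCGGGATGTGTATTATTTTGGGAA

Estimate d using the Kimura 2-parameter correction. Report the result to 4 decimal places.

0.0752

Of 28 sites, 1 differences are transitions and 1 are transversions, so P = 1/28 ≈ 0.035714 and Q = 1/28 ≈ 0.035714.
Under the Kimura two-parameter model, d = −½ ln(1 − 2P − Q) − ¼ ln(1 − 2Q).
1 − 2P − Q = 0.892858, giving −½ ln(0.892858) = 0.056664.
1 − 2Q = 0.928572, giving −¼ ln(0.928572) = 0.018527.
d = 0.056664 + 0.018527 = 0.075191.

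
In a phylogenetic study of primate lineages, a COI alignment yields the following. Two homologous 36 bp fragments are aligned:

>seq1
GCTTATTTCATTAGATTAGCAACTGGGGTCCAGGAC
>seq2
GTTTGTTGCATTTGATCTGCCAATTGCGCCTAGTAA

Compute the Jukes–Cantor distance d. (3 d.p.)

0.548

The sequences differ at 14 of 36 sites, so p = 14/36 ≈ 0.388889.
d = −(3/4) ln(1 − 4p/3) = −0.75 ln(1 − 0.518519) = −0.75 ln(0.481481)
  = −0.75 × (-0.730889) = 0.548167 substitutions/site.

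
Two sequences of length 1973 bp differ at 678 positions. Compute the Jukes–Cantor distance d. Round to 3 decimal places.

0.460

p = 678/1973 ≈ 0.343639.
d = −(3/4) ln(1 − 4p/3) = −0.75 ln(1 − 0.458185) = −0.75 ln(0.541815)
  = −0.75 × (-0.612831) = 0.459623 substitutions/site.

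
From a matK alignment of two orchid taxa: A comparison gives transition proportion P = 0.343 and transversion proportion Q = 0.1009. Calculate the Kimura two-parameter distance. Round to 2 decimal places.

Under the Kimura two-parameter model, d = −½ ln(1 − 2P − Q) − ¼ ln(1 − 2Q).
1 − 2P − Q = 0.2131, giving −½ ln(0.2131) = 0.772997.
1 − 2Q = 0.7982, giving −¼ ln(0.7982) = 0.056349.
d = 0.772997 + 0.056349 = 0.829346.

0.83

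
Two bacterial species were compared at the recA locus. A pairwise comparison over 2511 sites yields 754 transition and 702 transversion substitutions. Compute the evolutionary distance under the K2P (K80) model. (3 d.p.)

1.265

P = 754/2511 ≈ 0.300279 and Q = 702/2511 ≈ 0.27957.
Under the Kimura two-parameter model, d = −½ ln(1 − 2P − Q) − ¼ ln(1 − 2Q).
1 − 2P − Q = 0.119872, giving −½ ln(0.119872) = 1.060665.
1 − 2Q = 0.44086, giving −¼ ln(0.44086) = 0.204757.
d = 1.060665 + 0.204757 = 1.265422.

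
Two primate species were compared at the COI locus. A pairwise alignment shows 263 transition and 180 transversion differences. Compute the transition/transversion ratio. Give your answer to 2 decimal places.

R = 263/180 = 1.461111… ≈ 1.46 (to 2 d.p.).

1.46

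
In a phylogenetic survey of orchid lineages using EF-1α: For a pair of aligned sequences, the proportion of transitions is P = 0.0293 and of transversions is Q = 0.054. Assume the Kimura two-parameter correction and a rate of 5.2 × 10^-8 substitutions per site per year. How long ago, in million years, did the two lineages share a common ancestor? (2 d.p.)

0.85

Under the Kimura two-parameter model, d = −½ ln(1 − 2P − Q) − ¼ ln(1 − 2Q).
1 − 2P − Q = 0.8874, giving −½ ln(0.8874) = 0.059730.
1 − 2Q = 0.892, giving −¼ ln(0.892) = 0.028572.
d = 0.059730 + 0.028572 = 0.088302.
Under a molecular clock d = 2μt, so t = d/(2μ) = 0.088302 / (2 × 5.2 × 10^-8) = 0.85 million years.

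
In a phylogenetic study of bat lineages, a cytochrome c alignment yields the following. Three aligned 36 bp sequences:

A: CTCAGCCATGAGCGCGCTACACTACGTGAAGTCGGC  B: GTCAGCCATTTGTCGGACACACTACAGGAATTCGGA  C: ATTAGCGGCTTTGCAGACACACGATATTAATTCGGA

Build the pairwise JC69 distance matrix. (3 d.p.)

d(A,B) = 0.441, d(A,C) = 0.912, d(B,C) = 0.441

A–B: 12/36 sites differ → p ≈ 0.333333, d = −0.75 ln(1 − 0.444444) = 0.440839 ≈ 0.441.
A–C: 19/36 sites differ → p ≈ 0.527778, d = −0.75 ln(1 − 0.703704) = 0.912297 ≈ 0.912.
B–C: 12/36 sites differ → p ≈ 0.333333, d = −0.75 ln(1 − 0.444444) = 0.440839 ≈ 0.441.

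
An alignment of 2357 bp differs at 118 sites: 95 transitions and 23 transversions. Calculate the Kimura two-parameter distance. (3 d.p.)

P = 95/2357 ≈ 0.040305 and Q = 23/2357 ≈ 0.009758.
Under the Kimura two-parameter model, d = −½ ln(1 − 2P − Q) − ¼ ln(1 − 2Q).
1 − 2P − Q = 0.909632, giving −½ ln(0.909632) = 0.047358.
1 − 2Q = 0.980484, giving −¼ ln(0.980484) = 0.004927.
d = 0.047358 + 0.004927 = 0.052285.

0.052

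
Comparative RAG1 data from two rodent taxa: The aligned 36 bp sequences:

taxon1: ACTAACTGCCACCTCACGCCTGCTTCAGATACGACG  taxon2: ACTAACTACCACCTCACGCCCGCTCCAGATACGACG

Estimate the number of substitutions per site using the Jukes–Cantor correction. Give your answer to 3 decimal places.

The sequences differ at 3 of 36 sites (8, 21, 25), so p = 3/36 ≈ 0.083333.
d = −(3/4) ln(1 − 4p/3) = −0.75 ln(1 − 0.111111) = −0.75 ln(0.888889)
  = −0.75 × (-0.117783) = 0.088337 substitutions/site.

0.088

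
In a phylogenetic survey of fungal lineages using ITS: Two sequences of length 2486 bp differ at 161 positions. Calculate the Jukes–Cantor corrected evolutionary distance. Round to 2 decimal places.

0.07

p = 161/2486 ≈ 0.064763.
d = −(3/4) ln(1 − 4p/3) = −0.75 ln(1 − 0.086351) = −0.75 ln(0.913649)
  = −0.75 × (-0.090309) = 0.067732 substitutions/site.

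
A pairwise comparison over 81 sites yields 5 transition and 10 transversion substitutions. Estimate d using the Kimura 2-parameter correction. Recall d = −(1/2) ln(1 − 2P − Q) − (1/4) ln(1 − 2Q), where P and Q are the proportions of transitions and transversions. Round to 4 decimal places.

P = 5/81 ≈ 0.061728 and Q = 10/81 ≈ 0.123457.
Under the Kimura two-parameter model, d = −½ ln(1 − 2P − Q) − ¼ ln(1 − 2Q).
1 − 2P − Q = 0.753087, giving −½ ln(0.753087) = 0.141787.
1 − 2Q = 0.753086, giving −¼ ln(0.753086) = 0.070894.
d = 0.141787 + 0.070894 = 0.212681.

0.2127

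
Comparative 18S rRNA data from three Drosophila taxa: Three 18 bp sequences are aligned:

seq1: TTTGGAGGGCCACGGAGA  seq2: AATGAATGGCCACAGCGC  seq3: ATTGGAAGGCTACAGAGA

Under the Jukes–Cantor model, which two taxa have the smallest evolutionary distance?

seq1–seq2: 7/18 differ, p = 0.389, d = 0.548.
seq1–seq3: 4/18 differ, p = 0.222, d = 0.264.
seq2–seq3: 6/18 differ, p = 0.333, d = 0.441.
The smallest distance is between seq1 and seq3.

seq1 and seq3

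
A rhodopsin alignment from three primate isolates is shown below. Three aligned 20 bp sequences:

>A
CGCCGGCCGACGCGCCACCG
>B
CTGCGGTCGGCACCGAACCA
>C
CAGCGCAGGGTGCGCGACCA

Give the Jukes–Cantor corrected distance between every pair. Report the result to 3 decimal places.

d(A,B) = 0.687, d(A,C) = 0.687, d(B,C) = 0.687

A–B: 9/20 sites differ → p = 0.45, d = −0.75 ln(1 − 0.6) = 0.687218 ≈ 0.687.
A–C: 9/20 sites differ → p = 0.45, d = −0.75 ln(1 − 0.6) = 0.687218 ≈ 0.687.
B–C: 9/20 sites differ → p = 0.45, d = −0.75 ln(1 − 0.6) = 0.687218 ≈ 0.687.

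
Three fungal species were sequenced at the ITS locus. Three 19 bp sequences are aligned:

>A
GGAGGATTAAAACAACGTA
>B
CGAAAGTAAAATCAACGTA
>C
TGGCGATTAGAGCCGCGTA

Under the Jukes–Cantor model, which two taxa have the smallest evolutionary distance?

A and B

A–B: 6/19 differ, p = 0.316, d = 0.410.
A–C: 7/19 differ, p = 0.368, d = 0.507.
B–C: 10/19 differ, p = 0.526, d = 0.907.
The smallest distance is between A and B.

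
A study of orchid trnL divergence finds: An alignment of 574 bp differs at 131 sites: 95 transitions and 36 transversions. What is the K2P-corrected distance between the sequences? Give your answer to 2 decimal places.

P = 95/574 ≈ 0.165505 and Q = 36/574 ≈ 0.062718.
Under the Kimura two-parameter model, d = −½ ln(1 − 2P − Q) − ¼ ln(1 − 2Q).
1 − 2P − Q = 0.606272, giving −½ ln(0.606272) = 0.250213.
1 − 2Q = 0.874564, giving −¼ ln(0.874564) = 0.033507.
d = 0.250213 + 0.033507 = 0.283720.

0.28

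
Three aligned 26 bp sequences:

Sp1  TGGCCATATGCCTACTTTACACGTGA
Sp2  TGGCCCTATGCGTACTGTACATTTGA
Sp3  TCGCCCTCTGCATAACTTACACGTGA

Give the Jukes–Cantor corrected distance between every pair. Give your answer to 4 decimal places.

Sp1–Sp2: 5/26 sites differ → p ≈ 0.192308, d = −0.75 ln(1 − 0.256411) = 0.222200 ≈ 0.2222.
Sp1–Sp3: 6/26 sites differ → p ≈ 0.230769, d = −0.75 ln(1 − 0.307692) = 0.275793 ≈ 0.2758.
Sp2–Sp3: 8/26 sites differ → p ≈ 0.307692, d = −0.75 ln(1 − 0.410256) = 0.396050 ≈ 0.3961.

d(Sp1,Sp2) = 0.2222, d(Sp1,Sp3) = 0.2758, d(Sp2,Sp3) = 0.3961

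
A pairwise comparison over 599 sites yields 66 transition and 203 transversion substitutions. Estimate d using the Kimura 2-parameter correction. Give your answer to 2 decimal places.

P = 66/599 ≈ 0.110184 and Q = 203/599 ≈ 0.338898.
Under the Kimura two-parameter model, d = −½ ln(1 − 2P − Q) − ¼ ln(1 − 2Q).
1 − 2P − Q = 0.440734, giving −½ ln(0.440734) = 0.409657.
1 − 2Q = 0.322204, giving −¼ ln(0.322204) = 0.283143.
d = 0.409657 + 0.283143 = 0.692800.

0.69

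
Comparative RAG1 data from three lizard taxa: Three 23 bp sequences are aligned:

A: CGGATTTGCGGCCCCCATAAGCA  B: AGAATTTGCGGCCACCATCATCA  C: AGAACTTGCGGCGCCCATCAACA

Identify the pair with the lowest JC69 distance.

B and C

A–B: 5/23 differ, p = 0.217, d = 0.257.
A–C: 6/23 differ, p = 0.261, d = 0.321.
B–C: 4/23 differ, p = 0.174, d = 0.198.
The smallest distance is between B and C.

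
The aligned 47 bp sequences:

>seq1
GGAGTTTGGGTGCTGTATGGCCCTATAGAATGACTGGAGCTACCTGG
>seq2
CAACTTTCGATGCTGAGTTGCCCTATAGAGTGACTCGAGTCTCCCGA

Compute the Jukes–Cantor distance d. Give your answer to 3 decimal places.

The sequences differ at 15 of 47 sites, so p = 15/47 ≈ 0.319149.
d = −(3/4) ln(1 − 4p/3) = −0.75 ln(1 − 0.425532) = −0.75 ln(0.574468)
  = −0.75 × (-0.554311) = 0.415733 substitutions/site.

0.416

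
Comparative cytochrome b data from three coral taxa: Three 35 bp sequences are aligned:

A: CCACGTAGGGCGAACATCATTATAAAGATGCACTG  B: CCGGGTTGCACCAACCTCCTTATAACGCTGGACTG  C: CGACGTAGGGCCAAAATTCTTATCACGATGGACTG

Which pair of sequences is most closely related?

A–B: 11/35 differ, p = 0.314, d = 0.407.
A–C: 8/35 differ, p = 0.229, d = 0.273.
B–C: 11/35 differ, p = 0.314, d = 0.407.
The smallest distance is between A and C.

A and C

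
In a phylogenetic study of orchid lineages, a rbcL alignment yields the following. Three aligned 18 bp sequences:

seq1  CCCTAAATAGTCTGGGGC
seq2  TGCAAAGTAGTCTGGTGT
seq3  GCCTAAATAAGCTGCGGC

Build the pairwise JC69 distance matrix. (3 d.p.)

seq1–seq2: 6/18 sites differ → p ≈ 0.333333, d = −0.75 ln(1 − 0.444444) = 0.440839 ≈ 0.441.
seq1–seq3: 4/18 sites differ → p ≈ 0.222222, d = −0.75 ln(1 − 0.296296) = 0.263548 ≈ 0.264.
seq2–seq3: 9/18 sites differ → p = 0.5, d = −0.75 ln(1 − 0.666667) = 0.823960 ≈ 0.824.

d(seq1,seq2) = 0.441, d(seq1,seq3) = 0.264, d(seq2,seq3) = 0.824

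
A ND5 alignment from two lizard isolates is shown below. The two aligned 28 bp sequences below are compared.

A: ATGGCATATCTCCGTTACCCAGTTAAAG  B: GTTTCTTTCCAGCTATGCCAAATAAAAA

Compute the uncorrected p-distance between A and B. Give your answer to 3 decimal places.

0.536

The sequences differ at 15 of 28 positions.
p = 15/28 = 0.535714… ≈ 0.536 (to 3 d.p.).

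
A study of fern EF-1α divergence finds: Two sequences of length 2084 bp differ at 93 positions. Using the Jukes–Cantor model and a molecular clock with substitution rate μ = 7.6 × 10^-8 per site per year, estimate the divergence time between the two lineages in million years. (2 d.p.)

0.30

p = 93/2084 ≈ 0.044626.
d = −(3/4) ln(1 − 4p/3) = −0.75 ln(1 − 0.059501) = −0.75 ln(0.940499)
  = −0.75 × (-0.061345) = 0.046009 substitutions/site.
Under a molecular clock d = 2μt, so t = d/(2μ) = 0.046009 / (2 × 7.6 × 10^-8) = 0.30 million years.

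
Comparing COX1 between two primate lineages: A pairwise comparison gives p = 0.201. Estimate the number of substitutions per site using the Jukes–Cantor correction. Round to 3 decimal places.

d = −(3/4) ln(1 − 4p/3) = −0.75 ln(1 − 0.268) = −0.75 ln(0.732)
  = −0.75 × (-0.311975) = 0.233981 substitutions/site.

0.234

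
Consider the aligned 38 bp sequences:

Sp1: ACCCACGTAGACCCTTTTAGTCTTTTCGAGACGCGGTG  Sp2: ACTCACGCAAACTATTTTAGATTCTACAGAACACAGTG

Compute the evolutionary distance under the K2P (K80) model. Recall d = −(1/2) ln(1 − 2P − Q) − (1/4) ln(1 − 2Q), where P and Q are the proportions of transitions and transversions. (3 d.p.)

0.579

Of 38 sites, 11 differences are transitions and 3 are transversions, so P = 11/38 ≈ 0.289474 and Q = 3/38 ≈ 0.078947.
Under the Kimura two-parameter model, d = −½ ln(1 − 2P − Q) − ¼ ln(1 − 2Q).
1 − 2P − Q = 0.342105, giving −½ ln(0.342105) = 0.536319.
1 − 2Q = 0.842106, giving −¼ ln(0.842106) = 0.042962.
d = 0.536319 + 0.042962 = 0.579281.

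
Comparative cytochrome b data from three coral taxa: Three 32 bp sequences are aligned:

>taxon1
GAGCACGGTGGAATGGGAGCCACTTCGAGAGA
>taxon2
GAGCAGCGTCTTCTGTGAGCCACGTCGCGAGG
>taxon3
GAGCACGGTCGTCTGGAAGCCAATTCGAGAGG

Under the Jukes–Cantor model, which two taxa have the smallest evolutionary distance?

taxon1–taxon2: 10/32 differ, p = 0.313, d = 0.404.
taxon1–taxon3: 6/32 differ, p = 0.188, d = 0.216.
taxon2–taxon3: 8/32 differ, p = 0.250, d = 0.304.
The smallest distance is between taxon1 and taxon3.

taxon1 and taxon3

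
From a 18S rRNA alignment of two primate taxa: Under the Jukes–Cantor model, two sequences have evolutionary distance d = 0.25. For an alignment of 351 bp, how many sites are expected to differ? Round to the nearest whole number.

Invert JC69: p = (3/4)(1 − e^(−4d/3)) = 0.75 × (1 − e^(-0.333333)) = 0.75 × (1 − 0.716532) = 0.212601.
Expected differing sites = pL ≈ 0.212601 × 351 = 74.622951 ≈ 75.

75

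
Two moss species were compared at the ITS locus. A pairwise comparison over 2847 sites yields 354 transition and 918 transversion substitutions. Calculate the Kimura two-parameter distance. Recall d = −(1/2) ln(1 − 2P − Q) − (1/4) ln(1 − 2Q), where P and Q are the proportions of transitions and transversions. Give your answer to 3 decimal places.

P = 354/2847 ≈ 0.124341 and Q = 918/2847 ≈ 0.322445.
Under the Kimura two-parameter model, d = −½ ln(1 − 2P − Q) − ¼ ln(1 − 2Q).
1 − 2P − Q = 0.428873, giving −½ ln(0.428873) = 0.423297.
1 − 2Q = 0.35511, giving −¼ ln(0.35511) = 0.258832.
d = 0.423297 + 0.258832 = 0.682129.

0.682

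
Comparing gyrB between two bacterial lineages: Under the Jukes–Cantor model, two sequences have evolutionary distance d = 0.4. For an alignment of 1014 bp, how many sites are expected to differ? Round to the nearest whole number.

Invert JC69: p = (3/4)(1 − e^(−4d/3)) = 0.75 × (1 − e^(-0.533333)) = 0.75 × (1 − 0.586646) = 0.310016.
Expected differing sites = pL ≈ 0.310016 × 1014 = 314.356224 ≈ 314.

314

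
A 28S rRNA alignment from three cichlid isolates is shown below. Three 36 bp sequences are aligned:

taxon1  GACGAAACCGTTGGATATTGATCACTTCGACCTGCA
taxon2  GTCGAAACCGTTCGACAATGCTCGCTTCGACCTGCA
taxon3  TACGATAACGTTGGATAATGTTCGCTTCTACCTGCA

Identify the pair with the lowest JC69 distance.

taxon1–taxon2: 6/36 differ, p = 0.167, d = 0.188.
taxon1–taxon3: 7/36 differ, p = 0.194, d = 0.225.
taxon2–taxon3: 8/36 differ, p = 0.222, d = 0.264.
The smallest distance is between taxon1 and taxon2.

taxon1 and taxon2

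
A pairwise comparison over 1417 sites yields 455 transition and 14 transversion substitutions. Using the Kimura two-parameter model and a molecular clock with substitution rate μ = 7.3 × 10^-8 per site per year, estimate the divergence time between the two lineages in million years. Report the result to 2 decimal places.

3.65

P = 455/1417 ≈ 0.321101 and Q = 14/1417 ≈ 0.00988.
Under the Kimura two-parameter model, d = −½ ln(1 − 2P − Q) − ¼ ln(1 − 2Q).
1 − 2P − Q = 0.347918, giving −½ ln(0.347918) = 0.527894.
1 − 2Q = 0.98024, giving −¼ ln(0.98024) = 0.004989.
d = 0.527894 + 0.004989 = 0.532883.
Under a molecular clock d = 2μt, so t = d/(2μ) = 0.532883 / (2 × 7.3 × 10^-8) = 3.65 million years.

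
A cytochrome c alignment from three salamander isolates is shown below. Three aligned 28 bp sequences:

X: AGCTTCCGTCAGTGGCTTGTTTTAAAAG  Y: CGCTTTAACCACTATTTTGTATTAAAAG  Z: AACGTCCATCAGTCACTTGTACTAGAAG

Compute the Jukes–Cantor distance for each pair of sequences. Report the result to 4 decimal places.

d(X,Y) = 0.4850, d(X,Z) = 0.3597, d(Y,Z) = 0.6355

X–Y: 10/28 sites differ → p ≈ 0.357143, d = −0.75 ln(1 − 0.476191) = 0.484971 ≈ 0.4850.
X–Z: 8/28 sites differ → p ≈ 0.285714, d = −0.75 ln(1 − 0.380952) = 0.359679 ≈ 0.3597.
Y–Z: 12/28 sites differ → p ≈ 0.428571, d = −0.75 ln(1 − 0.571428) = 0.635472 ≈ 0.6355.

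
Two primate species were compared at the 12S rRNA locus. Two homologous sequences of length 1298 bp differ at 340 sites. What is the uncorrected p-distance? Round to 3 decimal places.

p = 340/1298 = 0.261941… ≈ 0.262 (to 3 d.p.).

0.262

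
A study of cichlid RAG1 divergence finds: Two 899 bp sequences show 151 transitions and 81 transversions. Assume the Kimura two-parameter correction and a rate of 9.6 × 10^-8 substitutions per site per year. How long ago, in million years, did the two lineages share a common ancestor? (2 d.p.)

P = 151/899 ≈ 0.167964 and Q = 81/899 ≈ 0.0901.
Under the Kimura two-parameter model, d = −½ ln(1 − 2P − Q) − ¼ ln(1 − 2Q).
1 − 2P − Q = 0.573972, giving −½ ln(0.573972) = 0.277587.
1 − 2Q = 0.8198, giving −¼ ln(0.8198) = 0.049674.
d = 0.277587 + 0.049674 = 0.327261.
Under a molecular clock d = 2μt, so t = d/(2μ) = 0.327261 / (2 × 9.6 × 10^-8) = 1.70 million years.

1.70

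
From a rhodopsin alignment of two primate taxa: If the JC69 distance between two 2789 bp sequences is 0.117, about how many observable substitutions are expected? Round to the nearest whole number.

Invert JC69: p = (3/4)(1 − e^(−4d/3)) = 0.75 × (1 − e^(-0.156)) = 0.75 × (1 − 0.855559) = 0.108331.
Expected differing sites = pL ≈ 0.108331 × 2789 = 302.135159 ≈ 302.

302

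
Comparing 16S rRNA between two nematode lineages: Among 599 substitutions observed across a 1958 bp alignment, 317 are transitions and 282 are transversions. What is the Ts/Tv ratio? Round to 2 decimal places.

R = 317/282 = 1.124113… ≈ 1.12 (to 2 d.p.).

1.12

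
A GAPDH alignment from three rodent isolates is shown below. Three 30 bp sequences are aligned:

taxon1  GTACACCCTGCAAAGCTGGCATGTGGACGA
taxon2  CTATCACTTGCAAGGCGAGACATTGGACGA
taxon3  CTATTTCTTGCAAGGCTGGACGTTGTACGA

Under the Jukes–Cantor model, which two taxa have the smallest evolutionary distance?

taxon1–taxon2: 12/30 differ, p = 0.400, d = 0.572.
taxon1–taxon3: 11/30 differ, p = 0.367, d = 0.503.
taxon2–taxon3: 6/30 differ, p = 0.200, d = 0.233.
The smallest distance is between taxon2 and taxon3.

taxon2 and taxon3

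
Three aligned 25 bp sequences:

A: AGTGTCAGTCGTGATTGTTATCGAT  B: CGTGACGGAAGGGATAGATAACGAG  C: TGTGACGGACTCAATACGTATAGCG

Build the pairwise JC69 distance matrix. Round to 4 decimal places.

d(A,B) = 0.5716, d(A,C) = 0.8865, d(B,C) = 0.5716

A–B: 10/25 sites differ → p = 0.4, d = −0.75 ln(1 − 0.533333) = 0.571605 ≈ 0.5716.
A–C: 13/25 sites differ → p = 0.52, d = −0.75 ln(1 − 0.693333) = 0.886495 ≈ 0.8865.
B–C: 10/25 sites differ → p = 0.4, d = −0.75 ln(1 − 0.533333) = 0.571605 ≈ 0.5716.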